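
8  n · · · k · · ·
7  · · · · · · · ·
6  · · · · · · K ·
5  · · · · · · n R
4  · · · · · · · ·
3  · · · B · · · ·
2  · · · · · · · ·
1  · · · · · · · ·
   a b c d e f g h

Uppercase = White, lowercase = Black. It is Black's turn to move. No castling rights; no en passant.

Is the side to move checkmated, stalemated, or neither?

neither

Black to move; black king on e8.
In check: no.
Legal moves for Black: Kf8, Kd8, Ke7, Kd7, Nc7, Nb6, Nh7, Nf7, Ne6, Ne4, Nh3, Nf3.
Black has 12 legal moves and is not in check → neither.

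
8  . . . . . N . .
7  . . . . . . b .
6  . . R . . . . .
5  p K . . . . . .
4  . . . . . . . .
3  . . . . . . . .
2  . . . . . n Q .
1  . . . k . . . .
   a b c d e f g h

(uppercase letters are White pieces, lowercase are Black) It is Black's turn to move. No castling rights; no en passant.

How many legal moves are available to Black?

Black to move; king on d1.
In check: no.
Legal moves: Bh8, Bxf8, Bh6, Bf6, Be5, Bd4, Bc3, Bb2, Ba1, Ng4, Ne4, Nh3, Nd3, Nh1, Ke2, Kd2, Ke1, a4.
Count: 18.

18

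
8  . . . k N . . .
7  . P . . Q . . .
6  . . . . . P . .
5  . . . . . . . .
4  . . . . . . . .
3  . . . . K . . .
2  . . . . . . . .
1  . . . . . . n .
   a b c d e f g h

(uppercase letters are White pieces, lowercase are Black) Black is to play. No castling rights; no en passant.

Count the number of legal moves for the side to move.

Black to move; king on d8.
In check: yes, from the white queen on e7.
Legal moves: none.
Count: 0.

0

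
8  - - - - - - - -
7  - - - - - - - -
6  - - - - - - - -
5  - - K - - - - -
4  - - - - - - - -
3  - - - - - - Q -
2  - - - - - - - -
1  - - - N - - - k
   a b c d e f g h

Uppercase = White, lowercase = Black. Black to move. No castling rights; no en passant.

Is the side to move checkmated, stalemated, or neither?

stalemate

Black to move; black king on h1.
In check: no.
King squares — g1: attacked by Qg3; g2: attacked by Qg3; h2: attacked by Qg3.
Legal moves for Black: none.
Not in check and no legal moves → stalemate.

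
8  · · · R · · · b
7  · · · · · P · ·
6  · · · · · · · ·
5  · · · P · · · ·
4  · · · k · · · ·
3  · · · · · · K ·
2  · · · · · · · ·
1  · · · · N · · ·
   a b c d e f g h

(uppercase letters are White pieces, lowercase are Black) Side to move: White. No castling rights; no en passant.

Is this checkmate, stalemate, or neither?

White to move; white king on g3.
In check: no.
Legal moves for White include: Rxh8, Rg8, Rf8, Re8, Rc8, Rb8, Ra8, Rd7, Rd6, Kh4, Kg4, Kf4, Kh3, Kf3, Kh2, Kg2, Kf2, Nf3+, ... (list truncated; more exist).
White has legal moves and is not in check → neither.

neither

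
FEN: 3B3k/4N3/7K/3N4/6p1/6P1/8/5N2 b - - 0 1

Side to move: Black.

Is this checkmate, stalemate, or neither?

Black to move; black king on h8.
In check: no.
King squares — g7: attacked by Kh6; h7: attacked by Kh6; g8: attacked by Ne7.
Legal moves for Black: none.
Not in check and no legal moves → stalemate.

stalemate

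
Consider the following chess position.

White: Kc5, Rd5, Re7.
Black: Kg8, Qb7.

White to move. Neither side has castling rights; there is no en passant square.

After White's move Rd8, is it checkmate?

yes

After Rd8: black king on g8; in check: yes, from the white rook on d8.
King squares — f7: attacked by Re7; g7: attacked by Re7; h7: attacked by Re7; f8: attacked by Rd8; h8: attacked by Rd8.
Black has no legal moves → checkmate.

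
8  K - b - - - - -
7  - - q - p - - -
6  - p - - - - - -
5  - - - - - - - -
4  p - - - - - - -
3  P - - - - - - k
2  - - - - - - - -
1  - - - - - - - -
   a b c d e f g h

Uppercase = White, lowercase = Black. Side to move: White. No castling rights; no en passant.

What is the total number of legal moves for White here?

0

White to move; king on a8.
In check: no.
Legal moves: none.
Count: 0.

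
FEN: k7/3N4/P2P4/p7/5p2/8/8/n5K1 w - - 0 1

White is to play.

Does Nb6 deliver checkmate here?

no

After Nb6: black king on a8; in check: yes, from the white knight on b6.
Black has 2 legal replies: Kb8, Ka7.
In check but a legal move exists → not checkmate.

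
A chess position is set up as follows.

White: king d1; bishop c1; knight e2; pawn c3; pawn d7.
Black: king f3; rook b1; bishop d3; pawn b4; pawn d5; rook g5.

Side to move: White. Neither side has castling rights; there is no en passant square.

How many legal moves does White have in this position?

White to move; king on d1.
In check: no.
Legal moves: Nf4, Nd4+, Ng3, Ng1+, Kd2, Ke1, cxb4, d8=Q, d8=R, d8=B, d8=N, c4.
Count: 12.

12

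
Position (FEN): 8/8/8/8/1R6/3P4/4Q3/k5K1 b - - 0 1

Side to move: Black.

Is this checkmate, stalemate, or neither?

stalemate

Black to move; black king on a1.
In check: no.
King squares — b1: attacked by Rb4; a2: attacked by Qe2; b2: attacked by Qe2.
Legal moves for Black: none.
Not in check and no legal moves → stalemate.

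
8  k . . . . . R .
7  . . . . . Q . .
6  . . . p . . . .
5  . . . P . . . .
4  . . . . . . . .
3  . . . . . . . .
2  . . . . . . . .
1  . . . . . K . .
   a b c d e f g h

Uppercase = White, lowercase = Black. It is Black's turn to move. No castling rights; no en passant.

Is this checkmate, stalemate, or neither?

Black to move; black king on a8.
In check: yes, from the white rook on g8.
King squares — a7: attacked by Qf7; b7: attacked by Qf7; b8: attacked by Rg8.
Legal moves for Black: none.
In check with no legal moves → checkmate.

checkmate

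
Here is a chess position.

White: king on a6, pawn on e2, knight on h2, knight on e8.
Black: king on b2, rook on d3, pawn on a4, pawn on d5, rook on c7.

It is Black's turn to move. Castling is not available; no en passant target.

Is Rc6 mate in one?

After Rc6: white king on a6; in check: yes, from the black rook on c6.
White has 4 legal replies: Kb7, Ka7, Kb5, Ka5.
In check but a legal move exists → not checkmate.

no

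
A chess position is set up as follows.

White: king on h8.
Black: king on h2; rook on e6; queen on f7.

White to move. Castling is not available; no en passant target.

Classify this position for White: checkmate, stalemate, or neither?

stalemate

White to move; white king on h8.
In check: no.
King squares — g7: attacked by Qf7; h7: attacked by Qf7; g8: attacked by Qf7.
Legal moves for White: none.
Not in check and no legal moves → stalemate.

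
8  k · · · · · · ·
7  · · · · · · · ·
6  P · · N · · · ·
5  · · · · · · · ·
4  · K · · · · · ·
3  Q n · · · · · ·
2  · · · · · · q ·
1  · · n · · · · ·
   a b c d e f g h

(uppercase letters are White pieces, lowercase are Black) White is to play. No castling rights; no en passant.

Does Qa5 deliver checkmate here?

After Qa5: black king on a8; in check: no.
Black is not in check, so this cannot be checkmate.

no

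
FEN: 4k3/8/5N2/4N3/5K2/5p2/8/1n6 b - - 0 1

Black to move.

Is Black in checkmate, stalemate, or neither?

neither

Black to move; black king on e8.
In check: yes, from the white knight on f6.
Legal moves for Black: Kf8, Kd8, Ke7.
Black is in check but has 3 legal moves → neither.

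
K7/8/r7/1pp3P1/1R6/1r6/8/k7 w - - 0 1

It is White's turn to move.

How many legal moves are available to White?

White to move; king on a8.
In check: yes, from the black rook on a6.
Legal moves: Kb8, Kb7.
Count: 2.

2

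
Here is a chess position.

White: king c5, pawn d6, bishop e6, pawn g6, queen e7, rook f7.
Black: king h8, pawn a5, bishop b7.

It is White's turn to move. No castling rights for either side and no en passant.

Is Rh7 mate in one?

After Rh7: black king on h8; in check: yes, from the white rook on h7.
King squares — g7: attacked by Qe7; h7: attacked by Pg6; g8: attacked by Be6.
Black has no legal moves → checkmate.

yes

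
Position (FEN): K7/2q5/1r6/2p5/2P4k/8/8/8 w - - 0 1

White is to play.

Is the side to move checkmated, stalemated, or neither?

White to move; white king on a8.
In check: no.
King squares — a7: attacked by Qc7; b7: attacked by Rb6; b8: attacked by Rb6.
Legal moves for White: none.
Not in check and no legal moves → stalemate.

stalemate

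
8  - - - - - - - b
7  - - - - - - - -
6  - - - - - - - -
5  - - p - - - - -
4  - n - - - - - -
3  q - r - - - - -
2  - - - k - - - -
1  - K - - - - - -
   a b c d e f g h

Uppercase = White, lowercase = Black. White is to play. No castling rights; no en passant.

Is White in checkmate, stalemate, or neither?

White to move; white king on b1.
In check: no.
King squares — a1: attacked by Qa3; c1: attacked by Kd2; a2: attacked by Qa3; b2: attacked by Qa3; c2: attacked by Kd2.
Legal moves for White: none.
Not in check and no legal moves → stalemate.

stalemate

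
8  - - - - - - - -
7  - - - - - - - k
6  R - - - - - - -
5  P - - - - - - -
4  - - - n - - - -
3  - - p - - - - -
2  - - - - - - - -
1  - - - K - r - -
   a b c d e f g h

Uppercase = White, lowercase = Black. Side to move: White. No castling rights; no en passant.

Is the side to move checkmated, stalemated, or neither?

White to move; white king on d1.
In check: yes, from the black rook on f1.
King squares — c1: attacked by Rf1; e1: attacked by Rf1; c2: attacked by Nd4; d2: attacked by Pc3; e2: attacked by Nd4.
Legal moves for White: none.
In check with no legal moves → checkmate.

checkmate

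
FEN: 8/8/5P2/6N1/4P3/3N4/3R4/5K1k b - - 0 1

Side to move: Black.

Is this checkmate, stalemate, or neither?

Black to move; black king on h1.
In check: no.
King squares — g1: attacked by Kf1; g2: attacked by Kf1; h2: attacked by Rd2.
Legal moves for Black: none.
Not in check and no legal moves → stalemate.

stalemate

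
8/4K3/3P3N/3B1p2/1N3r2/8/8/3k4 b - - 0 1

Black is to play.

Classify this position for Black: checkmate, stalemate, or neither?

Black to move; black king on d1.
In check: no.
Legal moves for Black: Rh4, Rg4, Re4+, Rd4, Rc4, Rxb4, Rf3, Rf2, Rf1, Ke2, Kd2, Ke1, Kc1.
Black has 13 legal moves and is not in check → neither.

neither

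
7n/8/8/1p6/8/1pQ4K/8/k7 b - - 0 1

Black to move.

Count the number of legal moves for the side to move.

Black to move; king on a1.
In check: yes, from the white queen on c3.
Legal moves: Ka2, Kb1, b2.
Count: 3.

3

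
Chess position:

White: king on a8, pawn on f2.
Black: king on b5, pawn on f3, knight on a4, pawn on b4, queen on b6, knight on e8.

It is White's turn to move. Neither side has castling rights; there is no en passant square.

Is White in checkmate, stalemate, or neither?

stalemate

White to move; white king on a8.
In check: no.
King squares — a7: attacked by Qb6; b7: attacked by Qb6; b8: attacked by Qb6.
Legal moves for White: none.
Not in check and no legal moves → stalemate.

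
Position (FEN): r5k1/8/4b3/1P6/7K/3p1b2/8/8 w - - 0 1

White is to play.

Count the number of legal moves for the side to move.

3

White to move; king on h4.
In check: no.
Legal moves: Kg5, Kg3, b6.
Count: 3.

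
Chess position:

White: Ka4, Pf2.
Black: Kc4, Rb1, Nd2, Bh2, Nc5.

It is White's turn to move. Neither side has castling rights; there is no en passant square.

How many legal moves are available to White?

2

White to move; king on a4.
In check: yes, from the black knight on c5.
Legal moves: Ka5, Ka3.
Count: 2.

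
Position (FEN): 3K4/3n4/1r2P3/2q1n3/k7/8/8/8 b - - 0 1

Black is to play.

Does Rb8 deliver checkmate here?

After Rb8: white king on d8; in check: yes, from the black rook on b8.
King squares — c7: attacked by Qc5; d7: attacked by Ne5; e7: attacked by Qc5; c8: attacked by Qc5; e8: attacked by Rb8.
White has no legal moves → checkmate.

yes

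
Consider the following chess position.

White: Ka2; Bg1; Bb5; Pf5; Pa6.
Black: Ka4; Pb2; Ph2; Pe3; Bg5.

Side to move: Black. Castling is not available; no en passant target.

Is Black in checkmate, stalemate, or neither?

Black to move; black king on a4.
In check: yes, from the white bishop on b5.
Legal moves for Black: Kxb5, Ka5, Kb4.
Black is in check but has 3 legal moves → neither.

neither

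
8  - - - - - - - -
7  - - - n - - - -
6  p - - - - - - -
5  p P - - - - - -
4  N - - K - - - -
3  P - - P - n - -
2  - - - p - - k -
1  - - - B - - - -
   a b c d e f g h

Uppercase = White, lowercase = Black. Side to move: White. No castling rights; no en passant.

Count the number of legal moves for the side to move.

6

White to move; king on d4.
In check: yes, from the black knight on f3.
Legal moves: Kd5, Ke4, Kc4, Ke3, Kc3, Bxf3+.
Count: 6.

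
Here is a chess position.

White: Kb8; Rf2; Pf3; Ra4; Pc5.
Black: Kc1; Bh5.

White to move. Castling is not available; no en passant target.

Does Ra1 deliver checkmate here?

After Ra1: black king on c1; in check: yes, from the white rook on a1.
King squares — b1: attacked by Ra1; d1: attacked by Ra1; b2: attacked by Rf2; c2: attacked by Rf2; d2: attacked by Rf2.
Black has no legal moves → checkmate.

yes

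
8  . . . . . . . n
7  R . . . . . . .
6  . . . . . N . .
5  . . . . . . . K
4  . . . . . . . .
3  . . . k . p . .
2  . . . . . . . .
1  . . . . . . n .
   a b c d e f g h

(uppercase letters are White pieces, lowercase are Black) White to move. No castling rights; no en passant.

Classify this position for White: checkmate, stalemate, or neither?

White to move; white king on h5.
In check: no.
Legal moves for White include: Ra8, Rh7, Rg7, Rf7, Re7, Rd7+, Rc7, Rb7, Ra6, Ra5, Ra4, Ra3+, Ra2, Ra1, Ng8, Ne8, Nh7, Nd7, ... (list truncated; more exist).
White has legal moves and is not in check → neither.

neither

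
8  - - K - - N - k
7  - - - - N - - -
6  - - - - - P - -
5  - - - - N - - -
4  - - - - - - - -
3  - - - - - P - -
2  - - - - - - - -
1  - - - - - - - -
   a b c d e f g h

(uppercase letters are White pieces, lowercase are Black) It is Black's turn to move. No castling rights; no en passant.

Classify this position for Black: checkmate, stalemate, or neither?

stalemate

Black to move; black king on h8.
In check: no.
King squares — g7: attacked by Pf6; h7: attacked by Nf8; g8: attacked by Ne7.
Legal moves for Black: none.
Not in check and no legal moves → stalemate.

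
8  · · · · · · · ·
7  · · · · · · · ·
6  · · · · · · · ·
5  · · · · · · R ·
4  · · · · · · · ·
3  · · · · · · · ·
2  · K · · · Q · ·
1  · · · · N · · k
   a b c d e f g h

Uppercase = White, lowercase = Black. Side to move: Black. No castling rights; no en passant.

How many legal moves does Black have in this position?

0

Black to move; king on h1.
In check: no.
Legal moves: none.
Count: 0.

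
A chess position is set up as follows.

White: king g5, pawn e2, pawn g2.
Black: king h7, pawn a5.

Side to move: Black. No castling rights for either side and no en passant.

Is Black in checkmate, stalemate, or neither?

neither

Black to move; black king on h7.
In check: no.
Legal moves for Black: Kh8, Kg8, Kg7, a4.
Black has 4 legal moves and is not in check → neither.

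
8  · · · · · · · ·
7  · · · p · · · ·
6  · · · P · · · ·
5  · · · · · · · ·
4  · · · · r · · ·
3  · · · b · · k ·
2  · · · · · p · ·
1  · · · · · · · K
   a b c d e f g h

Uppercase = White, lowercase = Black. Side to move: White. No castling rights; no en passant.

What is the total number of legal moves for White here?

0

White to move; king on h1.
In check: no.
Legal moves: none.
Count: 0.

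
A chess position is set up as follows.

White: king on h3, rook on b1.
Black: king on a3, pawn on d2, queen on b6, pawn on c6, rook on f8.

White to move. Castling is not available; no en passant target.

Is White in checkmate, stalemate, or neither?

White to move; white king on h3.
In check: no.
Legal moves for White: Kh4, Kg4, Kg3, Kh2, Kg2, Rxb6, Rb5, Rb4, Rb3+, Rb2, Rh1, Rg1, Rf1, Re1, Rd1, Rc1, Ra1+.
White has 17 legal moves and is not in check → neither.

neither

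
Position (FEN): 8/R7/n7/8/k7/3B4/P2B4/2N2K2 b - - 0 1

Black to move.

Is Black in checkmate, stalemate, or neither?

Black to move; black king on a4.
In check: no.
Legal moves for Black: Ka3.
Black has 1 legal move and is not in check → neither.

neither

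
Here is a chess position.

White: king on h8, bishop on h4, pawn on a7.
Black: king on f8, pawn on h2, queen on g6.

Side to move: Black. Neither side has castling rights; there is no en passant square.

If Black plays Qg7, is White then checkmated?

yes

After Qg7: white king on h8; in check: yes, from the black queen on g7.
King squares — g7: attacked by Kf8; h7: attacked by Qg7; g8: attacked by Qg7.
White has no legal moves → checkmate.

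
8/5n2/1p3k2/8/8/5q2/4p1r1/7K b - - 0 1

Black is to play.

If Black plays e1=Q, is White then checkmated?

After e1=Q: white king on h1; in check: yes, from the black queen on e1.
King squares — g1: attacked by Qe1; g2: attacked by Qf3; h2: attacked by Rg2.
White has no legal moves → checkmate.

yes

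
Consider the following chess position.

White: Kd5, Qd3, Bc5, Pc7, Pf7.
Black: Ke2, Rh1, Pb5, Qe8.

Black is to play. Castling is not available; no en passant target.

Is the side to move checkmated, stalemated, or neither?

Black to move; black king on e2.
In check: yes, from the white queen on d3.
Legal moves for Black: Kxd3, Ke1.
Black is in check but has 2 legal moves → neither.

neither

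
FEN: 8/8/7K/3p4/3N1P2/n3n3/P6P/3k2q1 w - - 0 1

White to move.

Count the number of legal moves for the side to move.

White to move; king on h6.
In check: no.
Legal moves: Kh7, Kh5, Ne6, Nc6, Nf5, Nb5, Nf3, Nb3, Ne2, Nc2, f5, h3, h4.
Count: 13.

13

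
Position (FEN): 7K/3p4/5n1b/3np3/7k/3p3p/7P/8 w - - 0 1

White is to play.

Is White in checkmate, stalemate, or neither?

White to move; white king on h8.
In check: no.
King squares — g7: attacked by Bh6; h7: attacked by Nf6; g8: attacked by Nf6.
Legal moves for White: none.
Not in check and no legal moves → stalemate.

stalemate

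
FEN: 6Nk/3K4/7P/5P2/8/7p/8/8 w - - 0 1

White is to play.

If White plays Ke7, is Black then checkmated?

no

After Ke7: black king on h8; in check: no.
Black is not in check, so this cannot be checkmate.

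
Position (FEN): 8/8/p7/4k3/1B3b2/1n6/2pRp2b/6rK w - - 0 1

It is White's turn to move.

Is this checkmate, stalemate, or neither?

White to move; white king on h1.
In check: yes, from the black rook on g1.
King squares — g1: attacked by Bh2; g2: attacked by Rg1; h2: attacked by Bf4.
Legal moves for White: none.
In check with no legal moves → checkmate.

checkmate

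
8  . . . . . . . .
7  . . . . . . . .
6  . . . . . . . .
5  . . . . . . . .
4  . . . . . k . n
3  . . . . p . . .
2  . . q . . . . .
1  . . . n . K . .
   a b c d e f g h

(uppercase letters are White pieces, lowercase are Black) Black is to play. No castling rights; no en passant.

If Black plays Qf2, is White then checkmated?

yes

After Qf2: white king on f1; in check: yes, from the black queen on f2.
King squares — e1: attacked by Qf2; g1: attacked by Qf2; e2: attacked by Qf2; f2: attacked by Nd1; g2: attacked by Qf2.
White has no legal moves → checkmate.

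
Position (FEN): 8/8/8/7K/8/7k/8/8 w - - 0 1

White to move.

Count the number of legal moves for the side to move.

White to move; king on h5.
In check: no.
Legal moves: Kh6, Kg6, Kg5.
Count: 3.

3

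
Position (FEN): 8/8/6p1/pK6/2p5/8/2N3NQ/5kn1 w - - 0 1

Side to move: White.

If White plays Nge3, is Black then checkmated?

yes

After Nge3: black king on f1; in check: yes, from the white knight on e3.
King squares — e1: attacked by Nc2; g1: own knight; e2: attacked by Qh2; f2: attacked by Qh2; g2: attacked by Qh2.
Black has no legal moves → checkmate.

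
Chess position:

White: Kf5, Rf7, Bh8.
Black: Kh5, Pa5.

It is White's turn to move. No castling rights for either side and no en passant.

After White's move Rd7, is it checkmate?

no

After Rd7: black king on h5; in check: no.
Black is not in check, so this cannot be checkmate.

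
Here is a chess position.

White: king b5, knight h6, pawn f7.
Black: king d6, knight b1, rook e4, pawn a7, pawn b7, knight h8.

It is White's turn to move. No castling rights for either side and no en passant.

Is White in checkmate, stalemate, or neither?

neither

White to move; white king on b5.
In check: no.
Legal moves for White: Ng8, Nf5+, Ng4, Ka5, f8=Q+, f8=R, f8=B+, f8=N.
White has 8 legal moves and is not in check → neither.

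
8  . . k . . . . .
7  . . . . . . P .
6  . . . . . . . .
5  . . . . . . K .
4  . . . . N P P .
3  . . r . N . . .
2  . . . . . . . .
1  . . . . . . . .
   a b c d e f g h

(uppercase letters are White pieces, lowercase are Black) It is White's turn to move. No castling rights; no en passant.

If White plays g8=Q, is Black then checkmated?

After g8=Q: black king on c8; in check: yes, from the white queen on g8.
Black has 3 legal replies: Kd7, Kc7, Kb7.
In check but a legal move exists → not checkmate.

no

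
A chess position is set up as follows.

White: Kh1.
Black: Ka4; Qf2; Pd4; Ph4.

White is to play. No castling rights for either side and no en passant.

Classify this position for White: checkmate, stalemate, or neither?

stalemate

White to move; white king on h1.
In check: no.
King squares — g1: attacked by Qf2; g2: attacked by Qf2; h2: attacked by Qf2.
Legal moves for White: none.
Not in check and no legal moves → stalemate.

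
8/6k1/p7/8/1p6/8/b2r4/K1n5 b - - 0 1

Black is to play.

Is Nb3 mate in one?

yes

After Nb3: white king on a1; in check: yes, from the black knight on b3.
King squares — b1: attacked by Ba2; a2: attacked by Rd2; b2: attacked by Rd2.
White has no legal moves → checkmate.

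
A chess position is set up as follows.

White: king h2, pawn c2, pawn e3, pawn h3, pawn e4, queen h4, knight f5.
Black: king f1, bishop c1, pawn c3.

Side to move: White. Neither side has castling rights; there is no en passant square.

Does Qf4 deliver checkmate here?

After Qf4: black king on f1; in check: yes, from the white queen on f4.
Black has 2 legal replies: Ke2, Ke1.
In check but a legal move exists → not checkmate.

no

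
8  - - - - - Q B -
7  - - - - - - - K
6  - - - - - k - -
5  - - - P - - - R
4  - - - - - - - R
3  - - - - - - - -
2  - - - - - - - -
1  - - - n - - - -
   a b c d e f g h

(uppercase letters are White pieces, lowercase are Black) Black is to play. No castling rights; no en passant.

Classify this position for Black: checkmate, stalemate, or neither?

checkmate

Black to move; black king on f6.
In check: yes, from the white queen on f8.
King squares — e5: attacked by Rh5; f5: attacked by Rh5; g5: attacked by Rh5; e6: attacked by Pd5; g6: attacked by Kh7; e7: attacked by Qf8; f7: attacked by Qf8; g7: attacked by Kh7.
Legal moves for Black: none.
In check with no legal moves → checkmate.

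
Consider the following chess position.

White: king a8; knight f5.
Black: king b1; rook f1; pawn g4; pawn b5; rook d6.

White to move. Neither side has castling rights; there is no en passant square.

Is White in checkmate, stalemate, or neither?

neither

White to move; white king on a8.
In check: no.
Legal moves for White: Kb8, Kb7, Ka7, Ng7, Ne7, Nh6, Nxd6, Nh4, Nd4, Ng3, Ne3.
White has 11 legal moves and is not in check → neither.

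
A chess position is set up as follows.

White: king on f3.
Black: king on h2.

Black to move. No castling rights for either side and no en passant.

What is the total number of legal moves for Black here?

3

Black to move; king on h2.
In check: no.
Legal moves: Kh3, Kh1, Kg1.
Count: 3.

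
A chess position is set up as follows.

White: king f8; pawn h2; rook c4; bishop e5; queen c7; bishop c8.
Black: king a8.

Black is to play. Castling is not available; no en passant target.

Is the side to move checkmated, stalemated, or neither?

Black to move; black king on a8.
In check: no.
King squares — a7: attacked by Qc7; b7: attacked by Qc7; b8: attacked by Qc7.
Legal moves for Black: none.
Not in check and no legal moves → stalemate.

stalemate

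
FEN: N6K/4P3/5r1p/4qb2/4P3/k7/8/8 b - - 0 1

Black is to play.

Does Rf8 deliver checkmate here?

yes

After Rf8: white king on h8; in check: yes, from the black queen on e5 and the black rook on f8.
King squares — g7: attacked by Qe5; h7: attacked by Bf5; g8: attacked by Rf8.
White has no legal moves → checkmate.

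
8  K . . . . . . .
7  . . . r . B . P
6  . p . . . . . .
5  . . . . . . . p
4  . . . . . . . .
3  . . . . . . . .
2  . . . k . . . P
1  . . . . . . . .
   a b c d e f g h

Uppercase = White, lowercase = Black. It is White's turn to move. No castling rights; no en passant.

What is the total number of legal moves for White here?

16

White to move; king on a8.
In check: no.
Legal moves: Kb8, Bg8, Be8, Bg6, Be6, Bxh5, Bd5, Bc4, Bb3, Ba2, h8=Q, h8=R, h8=B, h8=N, h3, h4.
Count: 16.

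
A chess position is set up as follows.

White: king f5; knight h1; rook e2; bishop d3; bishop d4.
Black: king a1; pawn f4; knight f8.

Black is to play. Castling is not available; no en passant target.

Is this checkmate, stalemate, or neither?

checkmate

Black to move; black king on a1.
In check: yes, from the white bishop on d4.
King squares — b1: attacked by Bd3; a2: attacked by Re2; b2: attacked by Re2.
Legal moves for Black: none.
In check with no legal moves → checkmate.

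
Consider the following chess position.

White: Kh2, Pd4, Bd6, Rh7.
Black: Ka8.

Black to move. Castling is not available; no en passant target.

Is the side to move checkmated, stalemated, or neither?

Black to move; black king on a8.
In check: no.
King squares — a7: attacked by Rh7; b7: attacked by Rh7; b8: attacked by Bd6.
Legal moves for Black: none.
Not in check and no legal moves → stalemate.

stalemate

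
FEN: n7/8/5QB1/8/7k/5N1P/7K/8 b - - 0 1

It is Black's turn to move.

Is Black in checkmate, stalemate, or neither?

checkmate

Black to move; black king on h4.
In check: yes, from the white knight on f3 and the white queen on f6.
King squares — g3: attacked by Kh2; h3: attacked by Kh2; g4: attacked by Ph3; g5: attacked by Nf3; h5: attacked by Bg6.
Legal moves for Black: none.
In check with no legal moves → checkmate.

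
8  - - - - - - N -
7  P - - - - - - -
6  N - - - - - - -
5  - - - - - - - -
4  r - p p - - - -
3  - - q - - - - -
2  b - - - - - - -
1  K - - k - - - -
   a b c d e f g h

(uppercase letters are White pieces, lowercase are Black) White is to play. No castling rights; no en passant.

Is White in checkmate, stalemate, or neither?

checkmate

White to move; white king on a1.
In check: yes, from the black queen on c3.
King squares — b1: attacked by Ba2; a2: attacked by Ra4; b2: attacked by Qc3.
Legal moves for White: none.
In check with no legal moves → checkmate.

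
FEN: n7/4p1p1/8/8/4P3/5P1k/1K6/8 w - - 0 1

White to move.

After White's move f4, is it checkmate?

After f4: black king on h3; in check: no.
Black is not in check, so this cannot be checkmate.

no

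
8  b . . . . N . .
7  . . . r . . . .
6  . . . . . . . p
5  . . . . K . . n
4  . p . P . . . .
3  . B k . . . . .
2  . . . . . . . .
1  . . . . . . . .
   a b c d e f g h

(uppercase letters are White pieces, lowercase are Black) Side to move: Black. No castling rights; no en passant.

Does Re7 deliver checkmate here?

no

After Re7: white king on e5; in check: yes, from the black rook on e7.
White has 4 legal replies: Kd6, Kf5, Ne6, Be6.
In check but a legal move exists → not checkmate.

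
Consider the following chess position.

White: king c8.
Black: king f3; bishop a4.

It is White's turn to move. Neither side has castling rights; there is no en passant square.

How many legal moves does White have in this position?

4

White to move; king on c8.
In check: no.
Legal moves: Kd8, Kb8, Kc7, Kb7.
Count: 4.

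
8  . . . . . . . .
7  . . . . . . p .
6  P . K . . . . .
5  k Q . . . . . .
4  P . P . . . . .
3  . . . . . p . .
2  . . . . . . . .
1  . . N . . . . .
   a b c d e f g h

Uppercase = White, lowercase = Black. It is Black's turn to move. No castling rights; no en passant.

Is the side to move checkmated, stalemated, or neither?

Black to move; black king on a5.
In check: yes, from the white queen on b5.
King squares — a4: attacked by Qb5; b4: attacked by Qb5; b5: attacked by Pa4; a6: attacked by Qb5; b6: attacked by Qb5.
Legal moves for Black: none.
In check with no legal moves → checkmate.

checkmate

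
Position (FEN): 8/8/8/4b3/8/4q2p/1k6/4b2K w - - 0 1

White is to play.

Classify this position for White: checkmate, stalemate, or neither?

stalemate

White to move; white king on h1.
In check: no.
King squares — g1: attacked by Qe3; g2: attacked by Ph3; h2: attacked by Be5.
Legal moves for White: none.
Not in check and no legal moves → stalemate.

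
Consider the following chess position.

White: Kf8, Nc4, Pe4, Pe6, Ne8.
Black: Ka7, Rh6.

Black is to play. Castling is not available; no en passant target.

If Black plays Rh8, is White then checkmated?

After Rh8: white king on f8; in check: yes, from the black rook on h8.
White has 3 legal replies: Kg7, Kf7, Ke7.
In check but a legal move exists → not checkmate.

no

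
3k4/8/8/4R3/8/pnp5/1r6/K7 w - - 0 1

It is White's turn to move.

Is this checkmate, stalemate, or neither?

White to move; white king on a1.
In check: yes, from the black knight on b3.
King squares — b1: attacked by Rb2; a2: attacked by Rb2; b2: attacked by Pa3.
Legal moves for White: none.
In check with no legal moves → checkmate.

checkmate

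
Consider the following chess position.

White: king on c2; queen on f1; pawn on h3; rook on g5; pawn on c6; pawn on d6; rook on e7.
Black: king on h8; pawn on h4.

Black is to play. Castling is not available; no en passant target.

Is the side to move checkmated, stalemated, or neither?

Black to move; black king on h8.
In check: no.
King squares — g7: attacked by Rg5; h7: attacked by Re7; g8: attacked by Rg5.
Legal moves for Black: none.
Not in check and no legal moves → stalemate.

stalemate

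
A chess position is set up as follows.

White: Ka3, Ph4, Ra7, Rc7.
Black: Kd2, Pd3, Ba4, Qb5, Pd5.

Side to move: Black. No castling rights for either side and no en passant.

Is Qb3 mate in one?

yes

After Qb3: white king on a3; in check: yes, from the black queen on b3.
King squares — a2: attacked by Qb3; b2: attacked by Qb3; b3: attacked by Ba4; a4: attacked by Qb3; b4: attacked by Qb3.
White has no legal moves → checkmate.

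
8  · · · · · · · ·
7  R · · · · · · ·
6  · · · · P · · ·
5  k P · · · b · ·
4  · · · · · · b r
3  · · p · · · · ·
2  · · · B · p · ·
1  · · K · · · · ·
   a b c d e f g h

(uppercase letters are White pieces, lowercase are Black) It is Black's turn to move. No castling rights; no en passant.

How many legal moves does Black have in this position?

3

Black to move; king on a5.
In check: yes, from the white rook on a7.
Legal moves: Kb6, Kxb5, Kb4.
Count: 3.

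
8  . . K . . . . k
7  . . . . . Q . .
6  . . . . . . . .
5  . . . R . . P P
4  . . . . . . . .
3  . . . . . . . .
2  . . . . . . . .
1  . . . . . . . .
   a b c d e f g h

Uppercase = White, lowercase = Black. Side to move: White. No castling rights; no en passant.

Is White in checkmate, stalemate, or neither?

neither

White to move; white king on c8.
In check: no.
Legal moves for White include: Kd8, Kb8, Kd7, Kc7, Kb7, Qg8+, Qf8+, Qe8+, Qh7+, Qg7+, Qe7, Qd7, Qc7, Qb7, Qa7, Qg6, Qf6+, Qe6, ... (list truncated; more exist).
White has legal moves and is not in check → neither.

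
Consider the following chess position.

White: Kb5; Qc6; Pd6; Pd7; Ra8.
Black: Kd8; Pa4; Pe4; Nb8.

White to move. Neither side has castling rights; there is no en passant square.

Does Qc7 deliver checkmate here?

yes

After Qc7: black king on d8; in check: yes, from the white queen on c7.
King squares — c7: attacked by Pd6; d7: attacked by Qc7; e7: attacked by Pd6; c8: attacked by Qc7; e8: attacked by Pd7.
Black has no legal moves → checkmate.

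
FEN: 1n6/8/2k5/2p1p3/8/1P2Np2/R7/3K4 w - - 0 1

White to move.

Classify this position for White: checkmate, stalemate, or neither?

White to move; white king on d1.
In check: no.
Legal moves for White include: Nf5, Nd5, Ng4, Nc4, Ng2, Nc2, Nf1, Ra8, Ra7, Ra6+, Ra5, Ra4, Ra3, Rh2, Rg2, Rf2, Re2, Rd2, ... (list truncated; more exist).
White has legal moves and is not in check → neither.

neither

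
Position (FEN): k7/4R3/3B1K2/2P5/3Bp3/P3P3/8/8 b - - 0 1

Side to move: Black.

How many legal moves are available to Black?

Black to move; king on a8.
In check: no.
Legal moves: none.
Count: 0.

0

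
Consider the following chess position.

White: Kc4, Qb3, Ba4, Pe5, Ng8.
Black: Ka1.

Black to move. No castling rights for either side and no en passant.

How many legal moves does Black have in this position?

Black to move; king on a1.
In check: no.
Legal moves: none.
Count: 0.

0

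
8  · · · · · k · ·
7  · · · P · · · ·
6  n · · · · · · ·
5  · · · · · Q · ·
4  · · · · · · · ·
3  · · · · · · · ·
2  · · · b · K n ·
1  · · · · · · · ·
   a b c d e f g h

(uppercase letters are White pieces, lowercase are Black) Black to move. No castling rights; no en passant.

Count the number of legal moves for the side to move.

Black to move; king on f8.
In check: yes, from the white queen on f5.
Legal moves: Kg8, Kg7, Ke7.
Count: 3.

3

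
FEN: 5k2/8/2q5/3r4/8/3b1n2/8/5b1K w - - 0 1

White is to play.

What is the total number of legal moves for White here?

White to move; king on h1.
In check: no.
Legal moves: none.
Count: 0.

0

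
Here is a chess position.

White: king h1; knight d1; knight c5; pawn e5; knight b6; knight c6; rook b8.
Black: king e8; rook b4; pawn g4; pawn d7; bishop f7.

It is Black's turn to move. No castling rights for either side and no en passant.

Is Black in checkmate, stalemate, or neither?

checkmate

Black to move; black king on e8.
In check: yes, from the white rook on b8.
King squares — d7: own pawn; e7: attacked by Nc6; f7: own bishop; d8: attacked by Nc6; f8: attacked by Rb8.
Legal moves for Black: none.
In check with no legal moves → checkmate.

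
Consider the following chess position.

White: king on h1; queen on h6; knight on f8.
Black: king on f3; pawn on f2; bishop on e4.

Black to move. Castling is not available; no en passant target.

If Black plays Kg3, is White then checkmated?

After Kg3: white king on h1; in check: yes, from the black bishop on e4.
King squares — g1: attacked by Pf2; g2: attacked by Kg3; h2: attacked by Kg3.
White has no legal moves → checkmate.

yes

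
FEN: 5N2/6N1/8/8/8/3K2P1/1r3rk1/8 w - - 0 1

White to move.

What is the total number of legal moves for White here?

14

White to move; king on d3.
In check: no.
Legal moves: Nh7, Nd7, Ng6, Nfe6, Ne8, Nge6, Nh5, Nf5, Ke4, Kd4, Kc4, Ke3, Kc3, g4.
Count: 14.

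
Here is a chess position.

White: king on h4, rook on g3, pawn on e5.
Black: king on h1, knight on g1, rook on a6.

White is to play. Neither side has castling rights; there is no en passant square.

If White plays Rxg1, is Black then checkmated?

no

After Rxg1: black king on h1; in check: yes, from the white rook on g1.
Black has 2 legal replies: Kh2, Kxg1.
In check but a legal move exists → not checkmate.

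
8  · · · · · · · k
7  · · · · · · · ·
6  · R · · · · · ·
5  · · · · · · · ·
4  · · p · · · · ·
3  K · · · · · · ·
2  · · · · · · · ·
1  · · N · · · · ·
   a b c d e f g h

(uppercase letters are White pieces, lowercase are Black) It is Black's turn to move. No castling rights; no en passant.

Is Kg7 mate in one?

no

After Kg7: white king on a3; in check: no.
White is not in check, so this cannot be checkmate.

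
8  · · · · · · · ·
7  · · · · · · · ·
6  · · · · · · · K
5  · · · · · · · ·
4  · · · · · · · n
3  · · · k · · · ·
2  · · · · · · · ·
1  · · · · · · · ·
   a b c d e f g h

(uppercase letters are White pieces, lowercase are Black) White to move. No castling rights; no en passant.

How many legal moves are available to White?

White to move; king on h6.
In check: no.
Legal moves: Kh7, Kg7, Kh5, Kg5.
Count: 4.

4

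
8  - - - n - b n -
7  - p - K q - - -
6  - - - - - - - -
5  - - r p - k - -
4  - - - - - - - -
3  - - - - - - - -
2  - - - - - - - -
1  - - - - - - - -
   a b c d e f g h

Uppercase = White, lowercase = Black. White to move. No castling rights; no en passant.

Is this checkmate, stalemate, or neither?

White to move; white king on d7.
In check: yes, from the black queen on e7.
King squares — c6: attacked by Rc5; d6: attacked by Qe7; e6: attacked by Kf5; c7: attacked by Rc5; e7: attacked by Bf8; c8: attacked by Rc5; d8: attacked by Qe7; e8: attacked by Qe7.
Legal moves for White: none.
In check with no legal moves → checkmate.

checkmate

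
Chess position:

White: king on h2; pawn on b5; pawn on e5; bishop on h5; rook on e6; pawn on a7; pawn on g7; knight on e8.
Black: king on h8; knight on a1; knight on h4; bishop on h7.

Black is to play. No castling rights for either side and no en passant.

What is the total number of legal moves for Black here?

1

Black to move; king on h8.
In check: yes, from the white pawn on g7.
Legal moves: Kg8.
Count: 1.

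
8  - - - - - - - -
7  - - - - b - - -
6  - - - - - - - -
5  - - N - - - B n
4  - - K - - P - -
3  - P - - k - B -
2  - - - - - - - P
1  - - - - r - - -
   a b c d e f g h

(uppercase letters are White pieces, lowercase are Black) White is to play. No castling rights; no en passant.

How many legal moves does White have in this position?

22

White to move; king on c4.
In check: no.
Legal moves: Bxe7, Bh6, Bf6, B5h4, Nd7, Nb7, Ne6, Na6, Ne4, Na4, Nd3, Kd5, Kb5, Kb4, Kc3, B3h4, Bf2+, Bxe1, f5+, b4, h3, h4.
Count: 22.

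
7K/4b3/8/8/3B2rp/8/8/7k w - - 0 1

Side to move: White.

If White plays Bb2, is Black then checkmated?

no

After Bb2: black king on h1; in check: no.
Black is not in check, so this cannot be checkmate.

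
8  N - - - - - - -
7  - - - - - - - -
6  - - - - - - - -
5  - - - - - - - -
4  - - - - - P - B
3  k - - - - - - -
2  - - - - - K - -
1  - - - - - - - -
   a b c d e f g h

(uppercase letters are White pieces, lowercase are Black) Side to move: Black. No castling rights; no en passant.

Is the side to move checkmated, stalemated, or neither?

Black to move; black king on a3.
In check: no.
Legal moves for Black: Kb4, Ka4, Kb3, Kb2, Ka2.
Black has 5 legal moves and is not in check → neither.

neither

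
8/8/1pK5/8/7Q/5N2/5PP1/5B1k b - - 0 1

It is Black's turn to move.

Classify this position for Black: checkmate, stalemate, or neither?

Black to move; black king on h1.
In check: yes, from the white queen on h4.
King squares — g1: attacked by Nf3; g2: attacked by Bf1; h2: attacked by Nf3.
Legal moves for Black: none.
In check with no legal moves → checkmate.

checkmate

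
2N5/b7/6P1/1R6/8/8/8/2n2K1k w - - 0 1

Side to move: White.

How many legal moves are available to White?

White to move; king on f1.
In check: no.
Legal moves: Ne7, Nxa7, Nd6, Nb6, Rb8, Rb7, Rb6, Rh5#, Rg5, Rf5, Re5, Rd5, Rc5, Ra5, Rb4, Rb3, Rb2, Rb1, Ke1, g7.
Count: 20.

20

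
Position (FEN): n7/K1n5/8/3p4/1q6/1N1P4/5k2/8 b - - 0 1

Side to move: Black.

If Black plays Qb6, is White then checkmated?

yes

After Qb6: white king on a7; in check: yes, from the black queen on b6.
King squares — a6: attacked by Qb6; b6: attacked by Na8; b7: attacked by Qb6; a8: attacked by Nc7; b8: attacked by Qb6.
White has no legal moves → checkmate.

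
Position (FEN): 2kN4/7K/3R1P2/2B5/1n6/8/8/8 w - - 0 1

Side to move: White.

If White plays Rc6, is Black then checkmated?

no

After Rc6: black king on c8; in check: yes, from the white rook on c6.
Black has 4 legal replies: Kxd8, Kb8, Kd7, Nxc6.
In check but a legal move exists → not checkmate.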